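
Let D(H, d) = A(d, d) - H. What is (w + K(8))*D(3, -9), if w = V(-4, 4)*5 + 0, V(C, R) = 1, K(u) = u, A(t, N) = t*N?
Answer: 1014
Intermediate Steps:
A(t, N) = N*t
D(H, d) = d**2 - H (D(H, d) = d*d - H = d**2 - H)
w = 5 (w = 1*5 + 0 = 5 + 0 = 5)
(w + K(8))*D(3, -9) = (5 + 8)*((-9)**2 - 1*3) = 13*(81 - 3) = 13*78 = 1014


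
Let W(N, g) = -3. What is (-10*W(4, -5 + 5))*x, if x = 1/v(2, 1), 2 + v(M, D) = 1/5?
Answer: -50/3 ≈ -16.667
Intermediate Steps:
v(M, D) = -9/5 (v(M, D) = -2 + 1/5 = -2 + ⅕ = -9/5)
x = -5/9 (x = 1/(-9/5) = -5/9 ≈ -0.55556)
(-10*W(4, -5 + 5))*x = -10*(-3)*(-5/9) = 30*(-5/9) = -50/3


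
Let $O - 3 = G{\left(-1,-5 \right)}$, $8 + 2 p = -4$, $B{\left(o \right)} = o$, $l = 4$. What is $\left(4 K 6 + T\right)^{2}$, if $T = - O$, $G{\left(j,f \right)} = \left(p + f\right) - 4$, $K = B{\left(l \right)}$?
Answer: $11664$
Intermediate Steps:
$p = -6$ ($p = -4 + \frac{1}{2} \left(-4\right) = -4 - 2 = -6$)
$K = 4$
$G{\left(j,f \right)} = -10 + f$ ($G{\left(j,f \right)} = \left(-6 + f\right) - 4 = -10 + f$)
$O = -12$ ($O = 3 - 15 = -12$)
$T = 12$ ($T = \left(-1\right) \left(-12\right) = 12$)
$\left(4 K 6 + T\right)^{2} = \left(4 \cdot 4 \cdot 6 + 12\right)^{2} = \left(16 \cdot 6 + 12\right)^{2} = \left(96 + 12\right)^{2} = 108^{2} = 11664$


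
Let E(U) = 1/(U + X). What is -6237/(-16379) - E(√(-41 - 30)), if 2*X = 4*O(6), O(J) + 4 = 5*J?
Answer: 1495997/4131975 + I*√71/2775 ≈ 0.36205 + 0.0030365*I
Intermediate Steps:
O(J) = -4 + 5*J
X = 52 (X = (4*(-4 + 5*6))/2 = (4*(-4 + 30))/2 = (4*26)/2 = (½)*104 = 52)
E(U) = 1/(52 + U) (E(U) = 1/(U + 52) = 1/(52 + U))
-6237/(-16379) - E(√(-41 - 30)) = -6237/(-16379) - 1/(52 + √(-41 - 30)) = -6237*(-1/16379) - 1/(52 + √(-71)) = 567/1489 - 1/(52 + I*√71)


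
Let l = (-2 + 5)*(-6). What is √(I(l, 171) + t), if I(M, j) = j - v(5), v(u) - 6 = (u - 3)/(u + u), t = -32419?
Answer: 9*I*√9955/5 ≈ 179.59*I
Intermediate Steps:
l = -18 (l = 3*(-6) = -18)
v(u) = 6 + (-3 + u)/(2*u) (v(u) = 6 + (u - 3)/(u + u) = 6 + (-3 + u)/((2*u)) = 6 + (-3 + u)*(1/(2*u)) = 6 + (-3 + u)/(2*u))
I(M, j) = -31/5 + j (I(M, j) = j - (-3 + 13*5)/(2*5) = j - (-3 + 65)/(2*5) = j - 62/(2*5) = j - 1*31/5 = j - 31/5 = -31/5 + j)
√(I(l, 171) + t) = √((-31/5 + 171) - 32419) = √(824/5 - 32419) = √(-161271/5) = 9*I*√9955/5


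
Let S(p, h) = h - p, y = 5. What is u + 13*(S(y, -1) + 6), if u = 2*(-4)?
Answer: -8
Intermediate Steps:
u = -8
u + 13*(S(y, -1) + 6) = -8 + 13*((-1 - 1*5) + 6) = -8 + 13*((-1 - 5) + 6) = -8 + 13*(-6 + 6) = -8 + 13*0 = -8 + 0 = -8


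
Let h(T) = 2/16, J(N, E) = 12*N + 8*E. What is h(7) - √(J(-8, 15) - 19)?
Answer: ⅛ - √5 ≈ -2.1111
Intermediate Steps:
J(N, E) = 8*E + 12*N
h(T) = ⅛ (h(T) = 2*(1/16) = ⅛)
h(7) - √(J(-8, 15) - 19) = ⅛ - √((8*15 + 12*(-8)) - 19) = ⅛ - √((120 - 96) - 19) = ⅛ - √(24 - 19) = ⅛ - √5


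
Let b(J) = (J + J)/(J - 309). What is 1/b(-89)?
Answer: 199/89 ≈ 2.2360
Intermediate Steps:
b(J) = 2*J/(-309 + J) (b(J) = (2*J)/(-309 + J) = 2*J/(-309 + J))
1/b(-89) = 1/(2*(-89)/(-309 - 89)) = 1/(2*(-89)/(-398)) = 1/(2*(-89)*(-1/398)) = 1/(89/199) = 199/89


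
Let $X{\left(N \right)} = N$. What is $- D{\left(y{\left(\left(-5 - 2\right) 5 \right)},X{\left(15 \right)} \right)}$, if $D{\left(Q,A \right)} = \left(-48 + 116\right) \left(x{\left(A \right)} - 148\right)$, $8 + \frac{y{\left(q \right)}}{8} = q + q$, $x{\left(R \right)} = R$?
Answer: $9044$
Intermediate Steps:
$y{\left(q \right)} = -64 + 16 q$ ($y{\left(q \right)} = -64 + 8 \left(q + q\right) = -64 + 8 \cdot 2 q = -64 + 16 q$)
$D{\left(Q,A \right)} = -10064 + 68 A$ ($D{\left(Q,A \right)} = \left(-48 + 116\right) \left(A - 148\right) = 68 \left(-148 + A\right) = -10064 + 68 A$)
$- D{\left(y{\left(\left(-5 - 2\right) 5 \right)},X{\left(15 \right)} \right)} = - (-10064 + 68 \cdot 15) = - (-10064 + 1020) = \left(-1\right) \left(-9044\right) = 9044$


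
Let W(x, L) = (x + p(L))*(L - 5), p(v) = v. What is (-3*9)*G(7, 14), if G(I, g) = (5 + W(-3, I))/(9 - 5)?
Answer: -351/4 ≈ -87.750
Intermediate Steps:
W(x, L) = (-5 + L)*(L + x) (W(x, L) = (x + L)*(L - 5) = (L + x)*(-5 + L) = (-5 + L)*(L + x))
G(I, g) = 5 - 2*I + I²/4 (G(I, g) = (5 + (I² - 5*I - 5*(-3) + I*(-3)))/(9 - 5) = (5 + (I² - 5*I + 15 - 3*I))/4 = (5 + (15 + I² - 8*I))*(¼) = (20 + I² - 8*I)*(¼) = 5 - 2*I + I²/4)
(-3*9)*G(7, 14) = (-3*9)*(5 - 2*7 + (¼)*7²) = -27*(5 - 14 + (¼)*49) = -27*(5 - 14 + 49/4) = -27*13/4 = -351/4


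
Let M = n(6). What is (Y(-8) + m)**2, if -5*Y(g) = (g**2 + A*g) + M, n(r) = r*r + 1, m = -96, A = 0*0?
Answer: 337561/25 ≈ 13502.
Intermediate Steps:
A = 0
n(r) = 1 + r**2 (n(r) = r**2 + 1 = 1 + r**2)
M = 37 (M = 1 + 6**2 = 1 + 36 = 37)
Y(g) = -37/5 - g**2/5 (Y(g) = -((g**2 + 0*g) + 37)/5 = -((g**2 + 0) + 37)/5 = -(g**2 + 37)/5 = -(37 + g**2)/5 = -37/5 - g**2/5)
(Y(-8) + m)**2 = ((-37/5 - 1/5*(-8)**2) - 96)**2 = ((-37/5 - 1/5*64) - 96)**2 = ((-37/5 - 64/5) - 96)**2 = (-101/5 - 96)**2 = (-581/5)**2 = 337561/25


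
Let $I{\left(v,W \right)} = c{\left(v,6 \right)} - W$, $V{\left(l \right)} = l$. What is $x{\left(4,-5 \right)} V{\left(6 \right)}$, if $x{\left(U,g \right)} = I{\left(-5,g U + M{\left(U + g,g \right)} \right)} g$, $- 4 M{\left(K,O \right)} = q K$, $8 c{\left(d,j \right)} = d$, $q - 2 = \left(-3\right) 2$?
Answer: $- \frac{2445}{4} \approx -611.25$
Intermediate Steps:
$q = -4$ ($q = 2 - 6 = -4$)
$c{\left(d,j \right)} = \frac{d}{8}$
$M{\left(K,O \right)} = K$ ($M{\left(K,O \right)} = - \frac{\left(-4\right) K}{4} = K$)
$I{\left(v,W \right)} = - W + \frac{v}{8}$ ($I{\left(v,W \right)} = \frac{v}{8} - W = - W + \frac{v}{8}$)
$x{\left(U,g \right)} = g \left(- \frac{5}{8} - U - g - U g\right)$ ($x{\left(U,g \right)} = \left(- (g U + \left(U + g\right)) + \frac{1}{8} \left(-5\right)\right) g = \left(- (U g + \left(U + g\right)) - \frac{5}{8}\right) g = \left(- (U + g + U g) - \frac{5}{8}\right) g = \left(\left(- U - g - U g\right) - \frac{5}{8}\right) g = \left(- \frac{5}{8} - U - g - U g\right) g = g \left(- \frac{5}{8} - U - g - U g\right)$)
$x{\left(4,-5 \right)} V{\left(6 \right)} = \left(- \frac{1}{8}\right) \left(-5\right) \left(5 + 8 \cdot 4 + 8 \left(-5\right) + 8 \cdot 4 \left(-5\right)\right) 6 = \left(- \frac{1}{8}\right) \left(-5\right) \left(5 + 32 - 40 - 160\right) 6 = \left(- \frac{1}{8}\right) \left(-5\right) \left(-163\right) 6 = \left(- \frac{815}{8}\right) 6 = - \frac{2445}{4}$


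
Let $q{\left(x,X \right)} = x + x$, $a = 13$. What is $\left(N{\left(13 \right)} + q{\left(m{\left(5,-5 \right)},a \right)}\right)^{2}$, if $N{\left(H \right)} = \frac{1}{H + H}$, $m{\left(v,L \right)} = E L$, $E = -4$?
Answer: $\frac{1083681}{676} \approx 1603.1$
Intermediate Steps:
$m{\left(v,L \right)} = - 4 L$
$q{\left(x,X \right)} = 2 x$
$N{\left(H \right)} = \frac{1}{2 H}$
$\left(N{\left(13 \right)} + q{\left(m{\left(5,-5 \right)},a \right)}\right)^{2} = \left(\frac{1}{2 \cdot 13} + 2 \left(\left(-4\right) \left(-5\right)\right)\right)^{2} = \left(\frac{1}{2} \cdot \frac{1}{13} + 2 \cdot 20\right)^{2} = \left(\frac{1}{26} + 40\right)^{2} = \left(\frac{1041}{26}\right)^{2} = \frac{1083681}{676}$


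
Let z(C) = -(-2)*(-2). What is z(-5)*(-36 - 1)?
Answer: 148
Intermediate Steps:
z(C) = -4 (z(C) = -1*4 = -4)
z(-5)*(-36 - 1) = -4*(-36 - 1) = -4*(-37) = 148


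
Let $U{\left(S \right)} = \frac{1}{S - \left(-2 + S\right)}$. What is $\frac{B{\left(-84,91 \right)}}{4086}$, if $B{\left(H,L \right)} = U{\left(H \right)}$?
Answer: $\frac{1}{8172} \approx 0.00012237$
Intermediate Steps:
$U{\left(S \right)} = \frac{1}{2}$
$B{\left(H,L \right)} = \frac{1}{2}$
$\frac{B{\left(-84,91 \right)}}{4086} = \frac{1}{2 \cdot 4086} = \frac{1}{2} \cdot \frac{1}{4086} = \frac{1}{8172}$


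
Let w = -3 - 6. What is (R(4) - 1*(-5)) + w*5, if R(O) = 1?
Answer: -39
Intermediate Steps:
w = -9
(R(4) - 1*(-5)) + w*5 = (1 - 1*(-5)) - 9*5 = (1 + 5) - 45 = 6 - 45 = -39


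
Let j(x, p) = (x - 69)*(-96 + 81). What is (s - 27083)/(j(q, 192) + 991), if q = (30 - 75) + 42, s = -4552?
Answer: -1665/109 ≈ -15.275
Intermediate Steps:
q = -3 (q = -45 + 42 = -3)
j(x, p) = 1035 - 15*x (j(x, p) = (-69 + x)*(-15) = 1035 - 15*x)
(s - 27083)/(j(q, 192) + 991) = (-4552 - 27083)/((1035 - 15*(-3)) + 991) = -31635/((1035 + 45) + 991) = -31635/(1080 + 991) = -31635/2071 = -31635*1/2071 = -1665/109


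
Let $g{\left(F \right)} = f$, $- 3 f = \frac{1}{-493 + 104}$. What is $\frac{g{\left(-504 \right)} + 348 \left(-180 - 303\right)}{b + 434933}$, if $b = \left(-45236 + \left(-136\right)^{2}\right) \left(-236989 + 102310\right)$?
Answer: $- \frac{196154027}{4203243875631} \approx -4.6667 \cdot 10^{-5}$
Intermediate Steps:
$f = \frac{1}{1167}$ ($f = - \frac{1}{3 \left(-493 + 104\right)} = - \frac{1}{3 \left(-389\right)} = \left(- \frac{1}{3}\right) \left(- \frac{1}{389}\right) = \frac{1}{1167} \approx 0.0008569$)
$g{\left(F \right)} = \frac{1}{1167}$
$b = 3601316460$ ($b = \left(-45236 + 18496\right) \left(-134679\right) = \left(-26740\right) \left(-134679\right) = 3601316460$)
$\frac{g{\left(-504 \right)} + 348 \left(-180 - 303\right)}{b + 434933} = \frac{\frac{1}{1167} + 348 \left(-180 - 303\right)}{3601316460 + 434933} = \frac{\frac{1}{1167} + 348 \left(-483\right)}{3601751393} = \left(\frac{1}{1167} - 168084\right) \frac{1}{3601751393} = \left(- \frac{196154027}{1167}\right) \frac{1}{3601751393} = - \frac{196154027}{4203243875631}$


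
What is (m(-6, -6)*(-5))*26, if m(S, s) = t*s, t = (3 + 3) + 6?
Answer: 9360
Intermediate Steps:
t = 12 (t = 6 + 6 = 12)
m(S, s) = 12*s
(m(-6, -6)*(-5))*26 = ((12*(-6))*(-5))*26 = -72*(-5)*26 = 360*26 = 9360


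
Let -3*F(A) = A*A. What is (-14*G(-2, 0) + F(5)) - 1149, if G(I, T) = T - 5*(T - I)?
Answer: -3052/3 ≈ -1017.3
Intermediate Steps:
G(I, T) = -4*T + 5*I (G(I, T) = T + (-5*T + 5*I) = -4*T + 5*I)
F(A) = -A²/3 (F(A) = -A*A/3 = -A²/3)
(-14*G(-2, 0) + F(5)) - 1149 = (-14*(-4*0 + 5*(-2)) - ⅓*5²) - 1149 = (-14*(0 - 10) - ⅓*25) - 1149 = (-14*(-10) - 25/3) - 1149 = (140 - 25/3) - 1149 = 395/3 - 1149 = -3052/3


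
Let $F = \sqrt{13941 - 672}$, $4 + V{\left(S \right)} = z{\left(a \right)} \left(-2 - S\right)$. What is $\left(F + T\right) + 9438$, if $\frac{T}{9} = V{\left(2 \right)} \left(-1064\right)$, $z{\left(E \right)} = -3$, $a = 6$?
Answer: $-67170 + \sqrt{13269} \approx -67055.0$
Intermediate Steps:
$V{\left(S \right)} = 2 + 3 S$ ($V{\left(S \right)} = -4 - 3 \left(-2 - S\right) = -4 + \left(6 + 3 S\right) = 2 + 3 S$)
$F = \sqrt{13269} \approx 115.19$
$T = -76608$ ($T = 9 \left(2 + 3 \cdot 2\right) \left(-1064\right) = 9 \left(2 + 6\right) \left(-1064\right) = 9 \cdot 8 \left(-1064\right) = 9 \left(-8512\right) = -76608$)
$\left(F + T\right) + 9438 = \left(\sqrt{13269} - 76608\right) + 9438 = \left(-76608 + \sqrt{13269}\right) + 9438 = -67170 + \sqrt{13269}$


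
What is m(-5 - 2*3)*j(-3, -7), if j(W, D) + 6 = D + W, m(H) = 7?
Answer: -112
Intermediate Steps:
j(W, D) = -6 + D + W (j(W, D) = -6 + (D + W) = -6 + D + W)
m(-5 - 2*3)*j(-3, -7) = 7*(-6 - 7 - 3) = 7*(-16) = -112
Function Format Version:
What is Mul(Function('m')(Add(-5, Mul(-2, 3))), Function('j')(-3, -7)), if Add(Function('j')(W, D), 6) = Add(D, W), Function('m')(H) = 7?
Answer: -112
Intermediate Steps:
Function('j')(W, D) = Add(-6, D, W) (Function('j')(W, D) = Add(-6, Add(D, W)) = Add(-6, D, W))
Mul(Function('m')(Add(-5, Mul(-2, 3))), Function('j')(-3, -7)) = Mul(7, Add(-6, -7, -3)) = Mul(7, -16) = -112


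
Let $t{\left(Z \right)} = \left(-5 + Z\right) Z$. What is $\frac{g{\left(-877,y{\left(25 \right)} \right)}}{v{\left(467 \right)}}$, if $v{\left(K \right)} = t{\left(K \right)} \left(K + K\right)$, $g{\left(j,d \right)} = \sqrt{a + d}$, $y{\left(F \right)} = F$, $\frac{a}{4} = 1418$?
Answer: $\frac{\sqrt{633}}{67171412} \approx 3.7456 \cdot 10^{-7}$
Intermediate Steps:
$t{\left(Z \right)} = Z \left(-5 + Z\right)$
$a = 5672$ ($a = 4 \cdot 1418 = 5672$)
$g{\left(j,d \right)} = \sqrt{5672 + d}$
$v{\left(K \right)} = 2 K^{2} \left(-5 + K\right)$ ($v{\left(K \right)} = K \left(-5 + K\right) \left(K + K\right) = K \left(-5 + K\right) 2 K = 2 K^{2} \left(-5 + K\right)$)
$\frac{g{\left(-877,y{\left(25 \right)} \right)}}{v{\left(467 \right)}} = \frac{\sqrt{5672 + 25}}{2 \cdot 467^{2} \left(-5 + 467\right)} = \frac{\sqrt{5697}}{2 \cdot 218089 \cdot 462} = \frac{3 \sqrt{633}}{201514236} = 3 \sqrt{633} \cdot \frac{1}{201514236} = \frac{\sqrt{633}}{67171412}$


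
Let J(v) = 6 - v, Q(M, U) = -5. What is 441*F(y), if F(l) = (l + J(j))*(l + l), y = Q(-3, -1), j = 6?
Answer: 22050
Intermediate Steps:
y = -5
F(l) = 2*l² (F(l) = (l + (6 - 1*6))*(l + l) = (l + (6 - 6))*(2*l) = (l + 0)*(2*l) = l*(2*l) = 2*l²)
441*F(y) = 441*(2*(-5)²) = 441*(2*25) = 441*50 = 22050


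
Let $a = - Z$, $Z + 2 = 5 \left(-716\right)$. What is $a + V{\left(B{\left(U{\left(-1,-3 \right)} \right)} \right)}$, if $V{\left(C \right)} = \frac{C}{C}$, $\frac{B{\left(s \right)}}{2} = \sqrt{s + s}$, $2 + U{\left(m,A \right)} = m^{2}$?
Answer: $3583$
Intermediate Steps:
$U{\left(m,A \right)} = -2 + m^{2}$
$B{\left(s \right)} = 2 \sqrt{2} \sqrt{s}$ ($B{\left(s \right)} = 2 \sqrt{s + s} = 2 \sqrt{2 s} = 2 \sqrt{2} \sqrt{s}$)
$V{\left(C \right)} = 1$
$Z = -3582$ ($Z = -2 + 5 \left(-716\right) = -2 - 3580 = -3582$)
$a = 3582$ ($a = \left(-1\right) \left(-3582\right) = 3582$)
$a + V{\left(B{\left(U{\left(-1,-3 \right)} \right)} \right)} = 3582 + 1 = 3583$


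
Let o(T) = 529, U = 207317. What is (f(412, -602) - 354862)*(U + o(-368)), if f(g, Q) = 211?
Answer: -73712791746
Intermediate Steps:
(f(412, -602) - 354862)*(U + o(-368)) = (211 - 354862)*(207317 + 529) = -354651*207846 = -73712791746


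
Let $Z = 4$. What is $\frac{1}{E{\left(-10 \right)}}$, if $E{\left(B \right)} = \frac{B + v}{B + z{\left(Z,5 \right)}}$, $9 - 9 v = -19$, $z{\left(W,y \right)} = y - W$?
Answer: $\frac{81}{62} \approx 1.3065$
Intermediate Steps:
$v = \frac{28}{9}$ ($v = 1 - - \frac{19}{9} = 1 + \frac{19}{9} = \frac{28}{9} \approx 3.1111$)
$E{\left(B \right)} = \frac{\frac{28}{9} + B}{1 + B}$ ($E{\left(B \right)} = \frac{B + \frac{28}{9}}{B + \left(5 - 4\right)} = \frac{\frac{28}{9} + B}{B + \left(5 - 4\right)} = \frac{\frac{28}{9} + B}{B + 1} = \frac{\frac{28}{9} + B}{1 + B}$)
$\frac{1}{E{\left(-10 \right)}} = \frac{1}{\frac{1}{1 - 10} \left(\frac{28}{9} - 10\right)} = \frac{1}{\frac{1}{-9} \left(- \frac{62}{9}\right)} = \frac{1}{\left(- \frac{1}{9}\right) \left(- \frac{62}{9}\right)} = \frac{1}{\frac{62}{81}} = \frac{81}{62}$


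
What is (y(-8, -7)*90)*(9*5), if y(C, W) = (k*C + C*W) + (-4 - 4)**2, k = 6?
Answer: 291600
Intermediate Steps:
y(C, W) = 64 + 6*C + C*W (y(C, W) = (6*C + C*W) + (-4 - 4)**2 = (6*C + C*W) + (-8)**2 = (6*C + C*W) + 64 = 64 + 6*C + C*W)
(y(-8, -7)*90)*(9*5) = ((64 + 6*(-8) - 8*(-7))*90)*(9*5) = ((64 - 48 + 56)*90)*45 = (72*90)*45 = 6480*45 = 291600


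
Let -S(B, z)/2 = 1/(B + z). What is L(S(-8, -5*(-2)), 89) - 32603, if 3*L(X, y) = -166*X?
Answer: -97643/3 ≈ -32548.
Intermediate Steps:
S(B, z) = -2/(B + z)
L(X, y) = -166*X/3 (L(X, y) = (-166*X)/3 = -166*X/3)
L(S(-8, -5*(-2)), 89) - 32603 = -(-332)/(3*(-8 - 5*(-2))) - 32603 = -(-332)/(3*(-8 + 10)) - 32603 = -(-332)/(3*2) - 32603 = -166/3*(-1) - 32603 = 166/3 - 32603 = -97643/3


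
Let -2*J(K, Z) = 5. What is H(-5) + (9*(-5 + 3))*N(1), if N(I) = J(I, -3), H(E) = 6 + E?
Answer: 46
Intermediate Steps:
J(K, Z) = -5/2 (J(K, Z) = -½*5 = -5/2)
N(I) = -5/2
H(-5) + (9*(-5 + 3))*N(1) = (6 - 5) + (9*(-5 + 3))*(-5/2) = 1 + (9*(-2))*(-5/2) = 1 - 18*(-5/2) = 1 + 45 = 46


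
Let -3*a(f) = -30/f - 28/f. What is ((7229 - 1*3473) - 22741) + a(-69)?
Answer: -3929953/207 ≈ -18985.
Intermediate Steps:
a(f) = 58/(3*f) (a(f) = -(-30/f - 28/f)/3 = -(-58)/(3*f) = 58/(3*f))
((7229 - 1*3473) - 22741) + a(-69) = ((7229 - 1*3473) - 22741) + (58/3)/(-69) = ((7229 - 3473) - 22741) + (58/3)*(-1/69) = (3756 - 22741) - 58/207 = -18985 - 58/207 = -3929953/207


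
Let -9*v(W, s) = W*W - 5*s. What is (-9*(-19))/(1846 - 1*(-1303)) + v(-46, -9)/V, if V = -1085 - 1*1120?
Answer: 10198484/62491905 ≈ 0.16320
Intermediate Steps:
v(W, s) = -W²/9 + 5*s/9 (v(W, s) = -(W*W - 5*s)/9 = -(W² - 5*s)/9 = -W²/9 + 5*s/9)
V = -2205 (V = -1085 - 1120 = -2205)
(-9*(-19))/(1846 - 1*(-1303)) + v(-46, -9)/V = (-9*(-19))/(1846 - 1*(-1303)) + (-⅑*(-46)² + (5/9)*(-9))/(-2205) = 171/(1846 + 1303) + (-⅑*2116 - 5)*(-1/2205) = 171/3149 + (-2116/9 - 5)*(-1/2205) = 171*(1/3149) - 2161/9*(-1/2205) = 171/3149 + 2161/19845 = 10198484/62491905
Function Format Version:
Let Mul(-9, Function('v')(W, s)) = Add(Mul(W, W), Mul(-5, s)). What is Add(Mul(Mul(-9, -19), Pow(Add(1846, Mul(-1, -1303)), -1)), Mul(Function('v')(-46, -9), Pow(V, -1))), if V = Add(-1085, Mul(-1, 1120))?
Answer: Rational(10198484, 62491905) ≈ 0.16320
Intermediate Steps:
Function('v')(W, s) = Add(Mul(Rational(-1, 9), Pow(W, 2)), Mul(Rational(5, 9), s)) (Function('v')(W, s) = Mul(Rational(-1, 9), Add(Mul(W, W), Mul(-5, s))) = Mul(Rational(-1, 9), Add(Pow(W, 2), Mul(-5, s))) = Add(Mul(Rational(-1, 9), Pow(W, 2)), Mul(Rational(5, 9), s)))
V = -2205 (V = Add(-1085, -1120) = -2205)
Add(Mul(Mul(-9, -19), Pow(Add(1846, Mul(-1, -1303)), -1)), Mul(Function('v')(-46, -9), Pow(V, -1))) = Add(Mul(Mul(-9, -19), Pow(Add(1846, Mul(-1, -1303)), -1)), Mul(Add(Mul(Rational(-1, 9), Pow(-46, 2)), Mul(Rational(5, 9), -9)), Pow(-2205, -1))) = Add(Mul(171, Pow(Add(1846, 1303), -1)), Mul(Add(Mul(Rational(-1, 9), 2116), -5), Rational(-1, 2205))) = Add(Mul(171, Pow(3149, -1)), Mul(Add(Rational(-2116, 9), -5), Rational(-1, 2205))) = Add(Mul(171, Rational(1, 3149)), Mul(Rational(-2161, 9), Rational(-1, 2205))) = Add(Rational(171, 3149), Rational(2161, 19845)) = Rational(10198484, 62491905)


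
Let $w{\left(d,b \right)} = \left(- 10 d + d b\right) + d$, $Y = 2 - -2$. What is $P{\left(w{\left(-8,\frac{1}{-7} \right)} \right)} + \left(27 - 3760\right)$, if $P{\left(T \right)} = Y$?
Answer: $-3729$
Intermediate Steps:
$Y = 4$ ($Y = 2 + 2 = 4$)
$w{\left(d,b \right)} = - 9 d + b d$ ($w{\left(d,b \right)} = \left(- 10 d + b d\right) + d = - 9 d + b d$)
$P{\left(T \right)} = 4$
$P{\left(w{\left(-8,\frac{1}{-7} \right)} \right)} + \left(27 - 3760\right) = 4 + \left(27 - 3760\right) = 4 - 3733 = -3729$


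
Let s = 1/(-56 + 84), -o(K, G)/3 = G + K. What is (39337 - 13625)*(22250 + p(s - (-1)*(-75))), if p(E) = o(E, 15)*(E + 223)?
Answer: 61584040555/49 ≈ 1.2568e+9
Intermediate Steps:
o(K, G) = -3*G - 3*K (o(K, G) = -3*(G + K) = -3*G - 3*K)
s = 1/28 ≈ 0.035714
p(E) = (-45 - 3*E)*(223 + E) (p(E) = (-3*15 - 3*E)*(E + 223) = (-45 - 3*E)*(223 + E))
(39337 - 13625)*(22250 + p(s - (-1)*(-75))) = (39337 - 13625)*(22250 - 3*(15 + (1/28 - (-1)*(-75)))*(223 + (1/28 - (-1)*(-75)))) = 25712*(22250 - 3*(15 + (1/28 - 1*75))*(223 + (1/28 - 1*75))) = 25712*(22250 - 3*(15 + (1/28 - 75))*(223 + (1/28 - 75))) = 25712*(22250 - 3*(15 - 2099/28)*(223 - 2099/28)) = 25712*(22250 - 3*(-1679/28)*4145/28) = 25712*(22250 + 20878365/784) = 25712*(38322365/784) = 61584040555/49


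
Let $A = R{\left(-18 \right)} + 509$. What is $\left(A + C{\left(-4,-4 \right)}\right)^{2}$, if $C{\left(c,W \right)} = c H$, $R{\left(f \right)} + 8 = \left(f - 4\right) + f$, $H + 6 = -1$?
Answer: $239121$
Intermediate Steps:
$H = -7$ ($H = -6 - 1 = -7$)
$R{\left(f \right)} = -12 + 2 f$ ($R{\left(f \right)} = -8 + \left(\left(f - 4\right) + f\right) = -8 + \left(\left(-4 + f\right) + f\right) = -8 + \left(-4 + 2 f\right) = -12 + 2 f$)
$C{\left(c,W \right)} = - 7 c$ ($C{\left(c,W \right)} = c \left(-7\right) = - 7 c$)
$A = 461$ ($A = \left(-12 + 2 \left(-18\right)\right) + 509 = \left(-12 - 36\right) + 509 = -48 + 509 = 461$)
$\left(A + C{\left(-4,-4 \right)}\right)^{2} = \left(461 - -28\right)^{2} = \left(461 + 28\right)^{2} = 489^{2} = 239121$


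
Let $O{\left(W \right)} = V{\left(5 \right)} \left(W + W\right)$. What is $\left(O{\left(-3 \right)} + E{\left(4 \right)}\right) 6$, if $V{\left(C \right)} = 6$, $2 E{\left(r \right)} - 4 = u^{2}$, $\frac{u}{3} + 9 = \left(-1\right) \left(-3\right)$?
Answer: $768$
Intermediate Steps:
$u = -18$ ($u = -27 + 3 \left(\left(-1\right) \left(-3\right)\right) = -27 + 3 \cdot 3 = -27 + 9 = -18$)
$E{\left(r \right)} = 164$ ($E{\left(r \right)} = 2 + \frac{\left(-18\right)^{2}}{2} = 2 + \frac{1}{2} \cdot 324 = 2 + 162 = 164$)
$O{\left(W \right)} = 12 W$ ($O{\left(W \right)} = 6 \left(W + W\right) = 6 \cdot 2 W = 12 W$)
$\left(O{\left(-3 \right)} + E{\left(4 \right)}\right) 6 = \left(12 \left(-3\right) + 164\right) 6 = \left(-36 + 164\right) 6 = 128 \cdot 6 = 768$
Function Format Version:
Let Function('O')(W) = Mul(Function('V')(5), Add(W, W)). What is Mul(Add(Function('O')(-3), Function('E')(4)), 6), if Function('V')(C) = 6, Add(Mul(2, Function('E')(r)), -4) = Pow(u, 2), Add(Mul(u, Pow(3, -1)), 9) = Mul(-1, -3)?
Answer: 768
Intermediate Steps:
u = -18 (u = Add(-27, Mul(3, Mul(-1, -3))) = Add(-27, Mul(3, 3)) = Add(-27, 9) = -18)
Function('E')(r) = 164 (Function('E')(r) = Add(2, Mul(Rational(1, 2), Pow(-18, 2))) = Add(2, Mul(Rational(1, 2), 324)) = Add(2, 162) = 164)
Function('O')(W) = Mul(12, W) (Function('O')(W) = Mul(6, Add(W, W)) = Mul(6, Mul(2, W)) = Mul(12, W))
Mul(Add(Function('O')(-3), Function('E')(4)), 6) = Mul(Add(Mul(12, -3), 164), 6) = Mul(Add(-36, 164), 6) = Mul(128, 6) = 768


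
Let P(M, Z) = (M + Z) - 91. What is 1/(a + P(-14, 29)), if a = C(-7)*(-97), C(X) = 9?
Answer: -1/949 ≈ -0.0010537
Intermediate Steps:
P(M, Z) = -91 + M + Z
a = -873 (a = 9*(-97) = -873)
1/(a + P(-14, 29)) = 1/(-873 + (-91 - 14 + 29)) = 1/(-873 - 76) = 1/(-949) = -1/949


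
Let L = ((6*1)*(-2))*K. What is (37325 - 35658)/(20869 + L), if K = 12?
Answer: 1667/20725 ≈ 0.080434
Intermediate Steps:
L = -144 (L = ((6*1)*(-2))*12 = (6*(-2))*12 = -12*12 = -144)
(37325 - 35658)/(20869 + L) = (37325 - 35658)/(20869 - 144) = 1667/20725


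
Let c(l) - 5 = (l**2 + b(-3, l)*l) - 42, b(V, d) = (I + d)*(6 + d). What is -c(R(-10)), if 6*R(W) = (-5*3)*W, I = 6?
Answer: -24613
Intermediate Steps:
b(V, d) = (6 + d)**2 (b(V, d) = (6 + d)*(6 + d) = (6 + d)**2)
R(W) = -5*W/2 (R(W) = ((-5*3)*W)/6 = (-15*W)/6 = -5*W/2)
c(l) = -37 + l**2 + l*(36 + l**2 + 12*l) (c(l) = 5 + ((l**2 + (36 + l**2 + 12*l)*l) - 42) = 5 + ((l**2 + l*(36 + l**2 + 12*l)) - 42) = 5 + (-42 + l**2 + l*(36 + l**2 + 12*l)) = -37 + l**2 + l*(36 + l**2 + 12*l))
-c(R(-10)) = -(-37 + (-5/2*(-10))**3 + 13*(-5/2*(-10))**2 + 36*(-5/2*(-10))) = -(-37 + 25**3 + 13*25**2 + 36*25) = -(-37 + 15625 + 13*625 + 900) = -(-37 + 15625 + 8125 + 900) = -1*24613 = -24613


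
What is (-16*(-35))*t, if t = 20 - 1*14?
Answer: 3360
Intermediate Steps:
t = 6 (t = 20 - 14 = 6)
(-16*(-35))*t = -16*(-35)*6 = 560*6 = 3360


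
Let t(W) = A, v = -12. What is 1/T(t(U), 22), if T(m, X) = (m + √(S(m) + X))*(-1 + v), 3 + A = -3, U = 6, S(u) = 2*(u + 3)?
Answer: 1/26 ≈ 0.038462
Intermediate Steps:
S(u) = 6 + 2*u (S(u) = 2*(3 + u) = 6 + 2*u)
A = -6 (A = -3 - 3 = -6)
t(W) = -6
T(m, X) = -13*m - 13*√(6 + X + 2*m) (T(m, X) = (m + √((6 + 2*m) + X))*(-1 - 12) = (m + √(6 + X + 2*m))*(-13) = -13*m - 13*√(6 + X + 2*m))
1/T(t(U), 22) = 1/(-13*(-6) - 13*√(6 + 22 + 2*(-6))) = 1/(78 - 13*√(6 + 22 - 12)) = 1/(78 - 13*√16) = 1/(78 - 13*4) = 1/(78 - 52) = 1/26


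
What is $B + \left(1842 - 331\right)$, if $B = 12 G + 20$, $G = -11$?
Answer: $1399$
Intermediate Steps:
$B = -112$ ($B = 12 \left(-11\right) + 20 = -132 + 20 = -112$)
$B + \left(1842 - 331\right) = -112 + \left(1842 - 331\right) = -112 + 1511 = 1399$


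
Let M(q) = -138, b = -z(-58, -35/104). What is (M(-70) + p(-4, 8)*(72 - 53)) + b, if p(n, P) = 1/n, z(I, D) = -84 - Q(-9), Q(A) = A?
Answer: -271/4 ≈ -67.750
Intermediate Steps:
z(I, D) = -75 (z(I, D) = -84 - 1*(-9) = -84 + 9 = -75)
b = 75 (b = -1*(-75) = 75)
p(n, P) = 1/n
(M(-70) + p(-4, 8)*(72 - 53)) + b = (-138 + (72 - 53)/(-4)) + 75 = (-138 - ¼*19) + 75 = (-138 - 19/4) + 75 = -571/4 + 75 = -271/4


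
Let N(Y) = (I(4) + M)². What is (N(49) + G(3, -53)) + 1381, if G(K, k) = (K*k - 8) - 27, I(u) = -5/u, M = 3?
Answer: 19041/16 ≈ 1190.1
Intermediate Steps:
G(K, k) = -35 + K*k (G(K, k) = (-8 + K*k) - 27 = -35 + K*k)
N(Y) = 49/16 (N(Y) = (-5/4 + 3)² = (7/4)² = 49/16)
(N(49) + G(3, -53)) + 1381 = (49/16 + (-35 + 3*(-53))) + 1381 = (49/16 + (-35 - 159)) + 1381 = (49/16 - 194) + 1381 = -3055/16 + 1381 = 19041/16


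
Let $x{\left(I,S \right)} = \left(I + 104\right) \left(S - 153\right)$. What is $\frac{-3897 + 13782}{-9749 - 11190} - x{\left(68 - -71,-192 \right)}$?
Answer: $\frac{1755411180}{20939} \approx 83835.0$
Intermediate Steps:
$x{\left(I,S \right)} = \left(-153 + S\right) \left(104 + I\right)$ ($x{\left(I,S \right)} = \left(104 + I\right) \left(-153 + S\right) = \left(-153 + S\right) \left(104 + I\right)$)
$\frac{-3897 + 13782}{-9749 - 11190} - x{\left(68 - -71,-192 \right)} = \frac{-3897 + 13782}{-9749 - 11190} - \left(-15912 - 153 \left(68 - -71\right) + 104 \left(-192\right) + \left(68 - -71\right) \left(-192\right)\right) = \frac{9885}{-20939} - \left(-15912 - 153 \left(68 + 71\right) - 19968 + \left(68 + 71\right) \left(-192\right)\right) = 9885 \left(- \frac{1}{20939}\right) - \left(-15912 - 21267 - 19968 + 139 \left(-192\right)\right) = - \frac{9885}{20939} - \left(-15912 - 21267 - 19968 - 26688\right) = - \frac{9885}{20939} - -83835 = - \frac{9885}{20939} + 83835 = \frac{1755411180}{20939}$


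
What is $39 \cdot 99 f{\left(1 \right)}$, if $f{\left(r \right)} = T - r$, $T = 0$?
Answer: $-3861$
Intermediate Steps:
$f{\left(r \right)} = - r$ ($f{\left(r \right)} = 0 - r = - r$)
$39 \cdot 99 f{\left(1 \right)} = 39 \cdot 99 \left(\left(-1\right) 1\right) = 3861 \left(-1\right) = -3861$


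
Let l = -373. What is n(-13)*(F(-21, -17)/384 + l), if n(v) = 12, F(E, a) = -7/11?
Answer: -1575559/352 ≈ -4476.0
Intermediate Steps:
F(E, a) = -7/11 (F(E, a) = -7*1/11 = -7/11)
n(-13)*(F(-21, -17)/384 + l) = 12*(-7/11/384 - 373) = 12*(-7/11*1/384 - 373) = 12*(-7/4224 - 373) = 12*(-1575559/4224) = -1575559/352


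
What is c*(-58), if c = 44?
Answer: -2552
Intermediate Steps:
c*(-58) = 44*(-58) = -2552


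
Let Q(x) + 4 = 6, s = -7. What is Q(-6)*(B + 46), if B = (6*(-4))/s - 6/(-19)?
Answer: 13232/133 ≈ 99.489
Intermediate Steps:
Q(x) = 2 (Q(x) = -4 + 6 = 2)
B = 498/133 (B = (6*(-4))/(-7) - 6/(-19) = -24*(-⅐) - 6*(-1/19) = 24/7 + 6/19 = 498/133 ≈ 3.7444)
Q(-6)*(B + 46) = 2*(498/133 + 46) = 2*(6616/133) = 13232/133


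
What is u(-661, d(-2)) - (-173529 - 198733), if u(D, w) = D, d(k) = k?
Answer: 371601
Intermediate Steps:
u(-661, d(-2)) - (-173529 - 198733) = -661 - (-173529 - 198733) = -661 - 1*(-372262) = -661 + 372262 = 371601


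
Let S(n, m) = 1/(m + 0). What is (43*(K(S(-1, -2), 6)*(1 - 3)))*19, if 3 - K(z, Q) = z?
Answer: -5719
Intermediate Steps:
S(n, m) = 1/m
K(z, Q) = 3 - z
(43*(K(S(-1, -2), 6)*(1 - 3)))*19 = (43*((3 - 1/(-2))*(1 - 3)))*19 = (43*((3 - 1*(-½))*(-2)))*19 = (43*((3 + ½)*(-2)))*19 = (43*((7/2)*(-2)))*19 = (43*(-7))*19 = -301*19 = -5719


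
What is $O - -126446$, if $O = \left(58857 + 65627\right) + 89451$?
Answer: $340381$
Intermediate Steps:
$O = 213935$ ($O = 124484 + 89451 = 213935$)
$O - -126446 = 213935 - -126446 = 213935 + 126446 = 340381$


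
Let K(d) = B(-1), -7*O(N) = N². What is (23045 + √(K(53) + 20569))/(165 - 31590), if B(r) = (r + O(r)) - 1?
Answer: -11/15 - 4*√62986/219975 ≈ -0.73790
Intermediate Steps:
O(N) = -N²/7
B(r) = -1 + r - r²/7 (B(r) = (r - r²/7) - 1 = -1 + r - r²/7)
K(d) = -15/7 (K(d) = -1 - 1 - ⅐*(-1)² = -1 - 1 - ⅐*1 = -1 - 1 - ⅐ = -15/7)
(23045 + √(K(53) + 20569))/(165 - 31590) = (23045 + √(-15/7 + 20569))/(165 - 31590) = (23045 + √(143968/7))/(-31425) = (23045 + 4*√62986/7)*(-1/31425) = -11/15 - 4*√62986/219975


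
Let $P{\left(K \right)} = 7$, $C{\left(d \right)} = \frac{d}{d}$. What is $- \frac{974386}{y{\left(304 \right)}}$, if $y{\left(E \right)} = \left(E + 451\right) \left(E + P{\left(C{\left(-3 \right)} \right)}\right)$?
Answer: $- \frac{974386}{234805} \approx -4.1498$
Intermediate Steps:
$C{\left(d \right)} = 1$
$y{\left(E \right)} = \left(7 + E\right) \left(451 + E\right)$ ($y{\left(E \right)} = \left(E + 451\right) \left(E + 7\right) = \left(451 + E\right) \left(7 + E\right) = \left(7 + E\right) \left(451 + E\right)$)
$- \frac{974386}{y{\left(304 \right)}} = - \frac{974386}{3157 + 304^{2} + 458 \cdot 304} = - \frac{974386}{3157 + 92416 + 139232} = - \frac{974386}{234805}$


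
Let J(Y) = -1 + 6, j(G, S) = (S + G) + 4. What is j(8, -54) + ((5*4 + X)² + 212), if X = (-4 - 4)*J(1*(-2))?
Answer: 570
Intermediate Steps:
j(G, S) = 4 + G + S (j(G, S) = (G + S) + 4 = 4 + G + S)
J(Y) = 5
X = -40 (X = (-4 - 4)*5 = -8*5 = -40)
j(8, -54) + ((5*4 + X)² + 212) = (4 + 8 - 54) + ((5*4 - 40)² + 212) = -42 + ((20 - 40)² + 212) = -42 + ((-20)² + 212) = -42 + (400 + 212) = -42 + 612 = 570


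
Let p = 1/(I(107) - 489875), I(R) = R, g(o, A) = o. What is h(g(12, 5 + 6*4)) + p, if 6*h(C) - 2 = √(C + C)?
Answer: 163255/489768 + √6/3 ≈ 1.1498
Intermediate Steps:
h(C) = ⅓ + √2*√C/6 (h(C) = ⅓ + √(C + C)/6 = ⅓ + √(2*C)/6 = ⅓ + (√2*√C)/6 = ⅓ + √2*√C/6)
p = -1/489768 (p = 1/(107 - 489875) = 1/(-489768) = -1/489768 ≈ -2.0418e-6)
h(g(12, 5 + 6*4)) + p = (⅓ + √2*√12/6) - 1/489768 = (⅓ + √2*(2*√3)/6) - 1/489768 = (⅓ + √6/3) - 1/489768 = 163255/489768 + √6/3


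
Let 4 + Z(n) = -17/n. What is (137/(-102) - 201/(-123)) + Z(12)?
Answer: -42871/8364 ≈ -5.1257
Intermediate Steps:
Z(n) = -4 - 17/n
(137/(-102) - 201/(-123)) + Z(12) = (137/(-102) - 201/(-123)) + (-4 - 17/12) = (137*(-1/102) - 201*(-1/123)) + (-4 - 17*1/12) = (-137/102 + 67/41) + (-4 - 17/12) = 1217/4182 - 65/12 = -42871/8364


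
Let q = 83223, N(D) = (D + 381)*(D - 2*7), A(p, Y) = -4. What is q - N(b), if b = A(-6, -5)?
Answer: 90009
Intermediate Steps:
b = -4
N(D) = (-14 + D)*(381 + D) (N(D) = (381 + D)*(D - 14) = (381 + D)*(-14 + D) = (-14 + D)*(381 + D))
q - N(b) = 83223 - (-5334 + (-4)**2 + 367*(-4)) = 83223 - (-5334 + 16 - 1468) = 83223 - 1*(-6786) = 83223 + 6786 = 90009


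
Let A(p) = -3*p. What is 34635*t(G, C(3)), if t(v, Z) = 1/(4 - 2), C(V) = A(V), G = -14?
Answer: 34635/2 ≈ 17318.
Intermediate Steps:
C(V) = -3*V
t(v, Z) = 1/2
34635*t(G, C(3)) = 34635*(1/2) = 34635/2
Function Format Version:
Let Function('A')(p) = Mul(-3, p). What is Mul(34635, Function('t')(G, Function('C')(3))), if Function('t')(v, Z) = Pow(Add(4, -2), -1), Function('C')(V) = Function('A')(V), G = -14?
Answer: Rational(34635, 2) ≈ 17318.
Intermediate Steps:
Function('C')(V) = Mul(-3, V)
Function('t')(v, Z) = Rational(1, 2) (Function('t')(v, Z) = Pow(2, -1) = Rational(1, 2))
Mul(34635, Function('t')(G, Function('C')(3))) = Mul(34635, Rational(1, 2)) = Rational(34635, 2)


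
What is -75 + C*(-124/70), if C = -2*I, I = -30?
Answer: -1269/7 ≈ -181.29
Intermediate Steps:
C = 60 (C = -2*(-30) = 60)
-75 + C*(-124/70) = -75 + 60*(-124/70) = -75 + 60*(-124*1/70) = -75 + 60*(-62/35) = -75 - 744/7 = -1269/7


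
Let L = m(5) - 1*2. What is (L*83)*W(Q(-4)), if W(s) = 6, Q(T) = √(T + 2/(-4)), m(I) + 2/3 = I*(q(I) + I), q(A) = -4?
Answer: 1162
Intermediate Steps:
m(I) = -⅔ + I*(-4 + I)
Q(T) = √(-½ + T) (Q(T) = √(T + 2*(-¼)) = √(T - ½) = √(-½ + T))
L = 7/3 (L = (-⅔ + 5² - 4*5) - 1*2 = (-⅔ + 25 - 20) - 2 = 13/3 - 2 = 7/3 ≈ 2.3333)
(L*83)*W(Q(-4)) = ((7/3)*83)*6 = (581/3)*6 = 1162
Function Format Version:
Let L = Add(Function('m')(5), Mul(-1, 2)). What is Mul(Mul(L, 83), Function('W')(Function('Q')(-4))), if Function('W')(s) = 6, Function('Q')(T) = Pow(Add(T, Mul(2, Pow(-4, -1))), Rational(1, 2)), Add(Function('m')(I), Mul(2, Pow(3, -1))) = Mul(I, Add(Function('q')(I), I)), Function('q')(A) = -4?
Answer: 1162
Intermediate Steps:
Function('m')(I) = Add(Rational(-2, 3), Mul(I, Add(-4, I)))
Function('Q')(T) = Pow(Add(Rational(-1, 2), T), Rational(1, 2)) (Function('Q')(T) = Pow(Add(T, Mul(2, Rational(-1, 4))), Rational(1, 2)) = Pow(Add(T, Rational(-1, 2)), Rational(1, 2)) = Pow(Add(Rational(-1, 2), T), Rational(1, 2)))
L = Rational(7, 3) (L = Add(Add(Rational(-2, 3), Pow(5, 2), Mul(-4, 5)), Mul(-1, 2)) = Add(Add(Rational(-2, 3), 25, -20), -2) = Add(Rational(13, 3), -2) = Rational(7, 3) ≈ 2.3333)
Mul(Mul(L, 83), Function('W')(Function('Q')(-4))) = Mul(Mul(Rational(7, 3), 83), 6) = Mul(Rational(581, 3), 6) = 1162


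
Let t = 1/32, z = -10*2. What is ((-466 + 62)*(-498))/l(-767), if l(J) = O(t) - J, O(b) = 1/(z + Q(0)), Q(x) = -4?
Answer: 4828608/18407 ≈ 262.32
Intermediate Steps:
z = -20
t = 1/32 ≈ 0.031250
O(b) = -1/24 (O(b) = 1/(-20 - 4) = 1/(-24) = -1/24)
l(J) = -1/24 - J
((-466 + 62)*(-498))/l(-767) = ((-466 + 62)*(-498))/(-1/24 - 1*(-767)) = (-404*(-498))/(-1/24 + 767) = 201192/(18407/24) = 201192*(24/18407) = 4828608/18407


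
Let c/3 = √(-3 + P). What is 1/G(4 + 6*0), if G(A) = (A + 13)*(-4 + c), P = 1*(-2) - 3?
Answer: -1/374 - 3*I*√2/748 ≈ -0.0026738 - 0.005672*I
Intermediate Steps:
P = -5 (P = -2 - 3 = -5)
c = 6*I*√2 (c = 3*√(-3 - 5) = 3*√(-8) = 3*(2*I*√2) = 6*I*√2 ≈ 8.4853*I)
G(A) = (-4 + 6*I*√2)*(13 + A) (G(A) = (A + 13)*(-4 + 6*I*√2) = (13 + A)*(-4 + 6*I*√2) = (-4 + 6*I*√2)*(13 + A))
1/G(4 + 6*0) = 1/(-52 - 4*(4 + 6*0) + 78*I*√2 + 6*I*(4 + 6*0)*√2) = 1/(-52 - 4*(4 + 0) + 78*I*√2 + 6*I*(4 + 0)*√2) = 1/(-52 - 4*4 + 78*I*√2 + 6*I*4*√2) = 1/(-52 - 16 + 78*I*√2 + 24*I*√2) = 1/(-68 + 102*I*√2)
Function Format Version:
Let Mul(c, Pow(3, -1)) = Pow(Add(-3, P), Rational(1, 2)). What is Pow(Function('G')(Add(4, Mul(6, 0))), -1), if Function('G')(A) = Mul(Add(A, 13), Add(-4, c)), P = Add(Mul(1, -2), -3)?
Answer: Add(Rational(-1, 374), Mul(Rational(-3, 748), I, Pow(2, Rational(1, 2)))) ≈ Add(-0.0026738, Mul(-0.0056720, I))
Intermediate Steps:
P = -5 (P = Add(-2, -3) = -5)
c = Mul(6, I, Pow(2, Rational(1, 2))) (c = Mul(3, Pow(Add(-3, -5), Rational(1, 2))) = Mul(3, Pow(-8, Rational(1, 2))) = Mul(3, Mul(2, I, Pow(2, Rational(1, 2)))) = Mul(6, I, Pow(2, Rational(1, 2))) ≈ Mul(8.4853, I))
Function('G')(A) = Mul(Add(-4, Mul(6, I, Pow(2, Rational(1, 2)))), Add(13, A)) (Function('G')(A) = Mul(Add(A, 13), Add(-4, Mul(6, I, Pow(2, Rational(1, 2))))) = Mul(Add(13, A), Add(-4, Mul(6, I, Pow(2, Rational(1, 2))))) = Mul(Add(-4, Mul(6, I, Pow(2, Rational(1, 2)))), Add(13, A)))
Pow(Function('G')(Add(4, Mul(6, 0))), -1) = Pow(Add(-52, Mul(-4, Add(4, Mul(6, 0))), Mul(78, I, Pow(2, Rational(1, 2))), Mul(6, I, Add(4, Mul(6, 0)), Pow(2, Rational(1, 2)))), -1) = Pow(Add(-52, Mul(-4, Add(4, 0)), Mul(78, I, Pow(2, Rational(1, 2))), Mul(6, I, Add(4, 0), Pow(2, Rational(1, 2)))), -1) = Pow(Add(-52, Mul(-4, 4), Mul(78, I, Pow(2, Rational(1, 2))), Mul(6, I, 4, Pow(2, Rational(1, 2)))), -1) = Pow(Add(-52, -16, Mul(78, I, Pow(2, Rational(1, 2))), Mul(24, I, Pow(2, Rational(1, 2)))), -1) = Pow(Add(-68, Mul(102, I, Pow(2, Rational(1, 2)))), -1)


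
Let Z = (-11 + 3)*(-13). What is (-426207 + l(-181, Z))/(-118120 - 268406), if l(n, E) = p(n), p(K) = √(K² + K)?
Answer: 142069/128842 - √905/64421 ≈ 1.1022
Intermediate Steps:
Z = 104 (Z = -8*(-13) = 104)
p(K) = √(K + K²)
l(n, E) = √(n*(1 + n))
(-426207 + l(-181, Z))/(-118120 - 268406) = (-426207 + √(-181*(1 - 181)))/(-118120 - 268406) = (-426207 + √(-181*(-180)))/(-386526) = (-426207 + √32580)*(-1/386526) = (-426207 + 6*√905)*(-1/386526) = 142069/128842 - √905/64421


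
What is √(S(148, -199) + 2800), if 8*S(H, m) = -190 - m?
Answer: √44818/4 ≈ 52.926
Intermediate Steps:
S(H, m) = -95/4 - m/8 (S(H, m) = (-190 - m)/8 = -95/4 - m/8)
√(S(148, -199) + 2800) = √((-95/4 - ⅛*(-199)) + 2800) = √((-95/4 + 199/8) + 2800) = √(9/8 + 2800) = √(22409/8) = √44818/4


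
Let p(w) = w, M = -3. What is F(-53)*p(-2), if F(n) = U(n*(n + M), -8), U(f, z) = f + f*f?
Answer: -17623984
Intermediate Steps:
U(f, z) = f + f²
F(n) = n*(1 + n*(-3 + n))*(-3 + n) (F(n) = (n*(n - 3))*(1 + n*(n - 3)) = (n*(-3 + n))*(1 + n*(-3 + n)) = n*(1 + n*(-3 + n))*(-3 + n))
F(-53)*p(-2) = -53*(1 - 53*(-3 - 53))*(-3 - 53)*(-2) = -53*(1 - 53*(-56))*(-56)*(-2) = -53*(1 + 2968)*(-56)*(-2) = -53*2969*(-56)*(-2) = 8811992*(-2) = -17623984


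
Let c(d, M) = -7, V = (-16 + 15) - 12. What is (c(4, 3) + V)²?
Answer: 400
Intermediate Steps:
V = -13 (V = -1 - 12 = -13)
(c(4, 3) + V)² = (-7 - 13)² = (-20)² = 400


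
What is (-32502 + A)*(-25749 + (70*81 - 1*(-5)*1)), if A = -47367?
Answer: 1603290306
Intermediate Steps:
(-32502 + A)*(-25749 + (70*81 - 1*(-5)*1)) = (-32502 - 47367)*(-25749 + (70*81 - 1*(-5)*1)) = -79869*(-25749 + (5670 + 5*1)) = -79869*(-25749 + (5670 + 5)) = -79869*(-25749 + 5675) = -79869*(-20074) = 1603290306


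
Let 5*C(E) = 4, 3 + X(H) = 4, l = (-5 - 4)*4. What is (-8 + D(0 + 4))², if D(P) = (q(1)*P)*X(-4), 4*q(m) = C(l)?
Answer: 1296/25 ≈ 51.840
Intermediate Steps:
l = -36 (l = -9*4 = -36)
X(H) = 1 (X(H) = -3 + 4 = 1)
C(E) = ⅘ (C(E) = (⅕)*4 = ⅘)
q(m) = ⅕ (q(m) = (¼)*(⅘) = ⅕)
D(P) = P/5 (D(P) = (P/5)*1 = P/5)
(-8 + D(0 + 4))² = (-8 + (0 + 4)/5)² = (-8 + (⅕)*4)² = (-8 + ⅘)² = (-36/5)² = 1296/25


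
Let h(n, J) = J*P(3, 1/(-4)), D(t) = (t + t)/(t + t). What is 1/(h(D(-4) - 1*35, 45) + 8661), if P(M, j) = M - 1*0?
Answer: 1/8796 ≈ 0.00011369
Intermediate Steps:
P(M, j) = M (P(M, j) = M + 0 = M)
D(t) = 1 (D(t) = (2*t)/((2*t)) = (2*t)*(1/(2*t)) = 1)
h(n, J) = 3*J (h(n, J) = J*3 = 3*J)
1/(h(D(-4) - 1*35, 45) + 8661) = 1/(3*45 + 8661) = 1/(135 + 8661) = 1/8796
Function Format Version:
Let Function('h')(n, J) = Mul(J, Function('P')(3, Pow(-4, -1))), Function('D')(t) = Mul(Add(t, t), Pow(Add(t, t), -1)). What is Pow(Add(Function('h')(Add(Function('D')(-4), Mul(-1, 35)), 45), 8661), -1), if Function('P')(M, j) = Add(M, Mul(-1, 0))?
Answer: Rational(1, 8796) ≈ 0.00011369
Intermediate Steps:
Function('P')(M, j) = M (Function('P')(M, j) = Add(M, 0) = M)
Function('D')(t) = 1 (Function('D')(t) = Mul(Mul(2, t), Pow(Mul(2, t), -1)) = Mul(Mul(2, t), Mul(Rational(1, 2), Pow(t, -1))) = 1)
Function('h')(n, J) = Mul(3, J) (Function('h')(n, J) = Mul(J, 3) = Mul(3, J))
Pow(Add(Function('h')(Add(Function('D')(-4), Mul(-1, 35)), 45), 8661), -1) = Pow(Add(Mul(3, 45), 8661), -1) = Pow(Add(135, 8661), -1) = Pow(8796, -1) = Rational(1, 8796)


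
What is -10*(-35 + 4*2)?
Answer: 270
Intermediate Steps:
-10*(-35 + 4*2) = -10*(-35 + 8) = -10*(-27) = 270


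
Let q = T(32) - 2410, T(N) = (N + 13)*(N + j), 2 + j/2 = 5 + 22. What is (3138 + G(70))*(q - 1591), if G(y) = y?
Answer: -997688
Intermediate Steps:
j = 50 (j = -4 + 2*(5 + 22) = -4 + 2*27 = -4 + 54 = 50)
T(N) = (13 + N)*(50 + N) (T(N) = (N + 13)*(N + 50) = (13 + N)*(50 + N))
q = 1280 (q = (650 + 32**2 + 63*32) - 2410 = (650 + 1024 + 2016) - 2410 = 3690 - 2410 = 1280)
(3138 + G(70))*(q - 1591) = (3138 + 70)*(1280 - 1591) = 3208*(-311) = -997688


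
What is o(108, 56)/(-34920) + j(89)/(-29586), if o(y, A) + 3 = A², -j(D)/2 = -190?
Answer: -17660423/172190520 ≈ -0.10256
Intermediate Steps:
j(D) = 380 (j(D) = -2*(-190) = 380)
o(y, A) = -3 + A²
o(108, 56)/(-34920) + j(89)/(-29586) = (-3 + 56²)/(-34920) + 380/(-29586) = (-3 + 3136)*(-1/34920) + 380*(-1/29586) = 3133*(-1/34920) - 190/14793 = -3133/34920 - 190/14793 = -17660423/172190520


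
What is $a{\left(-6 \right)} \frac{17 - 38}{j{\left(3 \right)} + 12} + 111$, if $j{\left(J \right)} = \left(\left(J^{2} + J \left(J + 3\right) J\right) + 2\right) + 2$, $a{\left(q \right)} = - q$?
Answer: $\frac{8643}{79} \approx 109.41$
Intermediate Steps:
$j{\left(J \right)} = 4 + J^{2} + J^{2} \left(3 + J\right)$ ($j{\left(J \right)} = \left(\left(J^{2} + J \left(3 + J\right) J\right) + 2\right) + 2 = \left(\left(J^{2} + J^{2} \left(3 + J\right)\right) + 2\right) + 2 = \left(2 + J^{2} + J^{2} \left(3 + J\right)\right) + 2 = 4 + J^{2} + J^{2} \left(3 + J\right)$)
$a{\left(-6 \right)} \frac{17 - 38}{j{\left(3 \right)} + 12} + 111 = \left(-1\right) \left(-6\right) \frac{17 - 38}{\left(4 + 3^{3} + 4 \cdot 3^{2}\right) + 12} + 111 = 6 \left(- \frac{21}{\left(4 + 27 + 4 \cdot 9\right) + 12}\right) + 111 = 6 \left(- \frac{21}{\left(4 + 27 + 36\right) + 12}\right) + 111 = 6 \left(- \frac{21}{67 + 12}\right) + 111 = 6 \left(- \frac{21}{79}\right) + 111 = - \frac{126}{79} + 111 = \frac{8643}{79}$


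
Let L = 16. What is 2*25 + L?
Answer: 66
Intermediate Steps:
2*25 + L = 2*25 + 16 = 50 + 16 = 66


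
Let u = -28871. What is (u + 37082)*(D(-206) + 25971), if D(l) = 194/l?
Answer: 21963735276/103 ≈ 2.1324e+8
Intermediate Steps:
(u + 37082)*(D(-206) + 25971) = (-28871 + 37082)*(194/(-206) + 25971) = 8211*(194*(-1/206) + 25971) = 8211*(-97/103 + 25971) = 8211*(2674916/103) = 21963735276/103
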